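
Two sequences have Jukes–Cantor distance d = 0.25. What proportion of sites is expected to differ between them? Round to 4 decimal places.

0.2126

p = (3/4)(1 − e^(−4d/3)) = 0.75 × (1 − e^(-0.333333)) = 0.75 × (1 − 0.716532) = 0.212601.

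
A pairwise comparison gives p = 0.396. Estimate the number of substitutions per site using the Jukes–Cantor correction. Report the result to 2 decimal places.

0.56

d = −(3/4) ln(1 − 4p/3) = −0.75 ln(1 − 0.528) = −0.75 ln(0.472)
  = −0.75 × (-0.750776) = 0.563082 substitutions/site.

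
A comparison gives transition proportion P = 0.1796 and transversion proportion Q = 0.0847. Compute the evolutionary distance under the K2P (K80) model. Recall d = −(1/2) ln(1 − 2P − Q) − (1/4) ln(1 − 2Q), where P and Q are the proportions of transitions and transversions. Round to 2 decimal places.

0.34

Under the Kimura two-parameter model, d = −½ ln(1 − 2P − Q) − ¼ ln(1 − 2Q).
1 − 2P − Q = 0.5561, giving −½ ln(0.5561) = 0.293404.
1 − 2Q = 0.8306, giving −¼ ln(0.8306) = 0.046402.
d = 0.293404 + 0.046402 = 0.339806.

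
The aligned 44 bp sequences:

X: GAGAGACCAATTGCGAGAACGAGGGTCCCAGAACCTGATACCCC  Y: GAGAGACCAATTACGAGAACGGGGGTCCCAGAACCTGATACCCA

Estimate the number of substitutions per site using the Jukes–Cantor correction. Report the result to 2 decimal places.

0.07

The sequences differ at 3 of 44 sites (13, 22, 44), so p = 3/44 ≈ 0.068182.
d = −(3/4) ln(1 − 4p/3) = −0.75 ln(1 − 0.090909) = −0.75 ln(0.909091)
  = −0.75 × (-0.095310) = 0.071483 substitutions/site.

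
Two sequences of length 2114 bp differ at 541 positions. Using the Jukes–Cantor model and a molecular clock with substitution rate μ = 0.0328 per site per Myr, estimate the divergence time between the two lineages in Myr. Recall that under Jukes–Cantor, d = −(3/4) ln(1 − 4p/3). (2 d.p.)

p = 541/2114 ≈ 0.255913.
d = −(3/4) ln(1 − 4p/3) = −0.75 ln(1 − 0.341217) = −0.75 ln(0.658783)
  = −0.75 × (-0.417361) = 0.313021 substitutions/site.
Under a molecular clock d = 2μt, so t = d/(2μ) = 0.313021 / (2 × 0.0328) = 4.77 Myr.

4.77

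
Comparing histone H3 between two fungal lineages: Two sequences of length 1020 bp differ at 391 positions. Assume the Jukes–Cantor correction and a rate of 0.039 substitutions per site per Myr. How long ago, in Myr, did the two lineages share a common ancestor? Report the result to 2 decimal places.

6.88

p = 391/1020 ≈ 0.383333.
d = −(3/4) ln(1 − 4p/3) = −0.75 ln(1 − 0.511111) = −0.75 ln(0.488889)
  = −0.75 × (-0.715620) = 0.536715 substitutions/site.
Under a molecular clock d = 2μt, so t = d/(2μ) = 0.536715 / (2 × 0.039) = 6.88 Myr.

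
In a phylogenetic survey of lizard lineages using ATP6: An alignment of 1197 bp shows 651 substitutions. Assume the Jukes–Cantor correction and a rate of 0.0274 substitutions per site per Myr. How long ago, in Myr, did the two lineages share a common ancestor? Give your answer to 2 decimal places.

17.68

p = 651/1197 ≈ 0.54386.
d = −(3/4) ln(1 − 4p/3) = −0.75 ln(1 − 0.725147) = −0.75 ln(0.274853)
  = −0.75 × (-1.291519) = 0.968639 substitutions/site.
Under a molecular clock d = 2μt, so t = d/(2μ) = 0.968639 / (2 × 0.0274) = 17.68 Myr.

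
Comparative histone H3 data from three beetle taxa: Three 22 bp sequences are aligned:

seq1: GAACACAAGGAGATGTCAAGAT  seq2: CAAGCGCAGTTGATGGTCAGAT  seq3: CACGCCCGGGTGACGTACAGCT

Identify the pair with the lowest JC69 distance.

seq1–seq2: 10/22 differ, p = 0.455, d = 0.699.
seq1–seq3: 11/22 differ, p = 0.500, d = 0.824.
seq2–seq3: 8/22 differ, p = 0.364, d = 0.497.
The smallest distance is between seq2 and seq3.

seq2 and seq3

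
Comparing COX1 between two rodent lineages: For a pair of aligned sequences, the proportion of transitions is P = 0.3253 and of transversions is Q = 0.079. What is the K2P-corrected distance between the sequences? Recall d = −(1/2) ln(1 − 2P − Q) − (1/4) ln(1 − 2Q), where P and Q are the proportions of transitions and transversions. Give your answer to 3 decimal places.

0.697

Under the Kimura two-parameter model, d = −½ ln(1 − 2P − Q) − ¼ ln(1 − 2Q).
1 − 2P − Q = 0.2704, giving −½ ln(0.2704) = 0.653926.
1 − 2Q = 0.842, giving −¼ ln(0.842) = 0.042994.
d = 0.653926 + 0.042994 = 0.696920.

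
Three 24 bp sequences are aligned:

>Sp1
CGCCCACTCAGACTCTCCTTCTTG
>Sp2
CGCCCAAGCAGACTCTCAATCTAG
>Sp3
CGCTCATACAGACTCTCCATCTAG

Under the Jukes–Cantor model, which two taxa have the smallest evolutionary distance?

Sp2 and Sp3

Sp1–Sp2: 5/24 differ, p = 0.208, d = 0.244.
Sp1–Sp3: 5/24 differ, p = 0.208, d = 0.244.
Sp2–Sp3: 4/24 differ, p = 0.167, d = 0.188.
The smallest distance is between Sp2 and Sp3.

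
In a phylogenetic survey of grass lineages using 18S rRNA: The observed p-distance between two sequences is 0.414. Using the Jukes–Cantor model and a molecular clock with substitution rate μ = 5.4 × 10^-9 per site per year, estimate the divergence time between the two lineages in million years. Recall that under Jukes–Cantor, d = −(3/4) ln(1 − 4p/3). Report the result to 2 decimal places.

55.76

d = −(3/4) ln(1 − 4p/3) = −0.75 ln(1 − 0.552) = −0.75 ln(0.448)
  = −0.75 × (-0.802962) = 0.602222 substitutions/site.
Under a molecular clock d = 2μt, so t = d/(2μ) = 0.602222 / (2 × 5.4 × 10^-9) = 55.76 million years.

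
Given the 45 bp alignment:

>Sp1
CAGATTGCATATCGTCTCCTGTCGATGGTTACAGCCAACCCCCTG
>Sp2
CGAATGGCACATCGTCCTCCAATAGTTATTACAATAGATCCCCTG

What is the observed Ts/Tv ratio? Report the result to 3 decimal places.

Transitions are A↔G and C↔T; transversions are all other mismatches.
Transitions: 15. Transversions: 4.
R = 15/4 = 3.750.

3.750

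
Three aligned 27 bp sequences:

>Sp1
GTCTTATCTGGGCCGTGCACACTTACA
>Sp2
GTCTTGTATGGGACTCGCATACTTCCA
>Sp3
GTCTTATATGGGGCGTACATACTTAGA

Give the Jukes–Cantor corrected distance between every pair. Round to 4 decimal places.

d(Sp1,Sp2) = 0.3181, d(Sp1,Sp3) = 0.2127, d(Sp2,Sp3) = 0.3181

Sp1–Sp2: 7/27 sites differ → p ≈ 0.259259, d = −0.75 ln(1 − 0.345679) = 0.318118 ≈ 0.3181.
Sp1–Sp3: 5/27 sites differ → p ≈ 0.185185, d = −0.75 ln(1 − 0.246913) = 0.212681 ≈ 0.2127.
Sp2–Sp3: 7/27 sites differ → p ≈ 0.259259, d = −0.75 ln(1 − 0.345679) = 0.318118 ≈ 0.3181.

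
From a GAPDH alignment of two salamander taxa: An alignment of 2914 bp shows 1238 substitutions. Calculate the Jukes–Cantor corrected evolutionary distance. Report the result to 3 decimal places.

p = 1238/2914 ≈ 0.424846.
d = −(3/4) ln(1 − 4p/3) = −0.75 ln(1 − 0.566461) = −0.75 ln(0.433539)
  = −0.75 × (-0.835774) = 0.626831 substitutions/site.

0.627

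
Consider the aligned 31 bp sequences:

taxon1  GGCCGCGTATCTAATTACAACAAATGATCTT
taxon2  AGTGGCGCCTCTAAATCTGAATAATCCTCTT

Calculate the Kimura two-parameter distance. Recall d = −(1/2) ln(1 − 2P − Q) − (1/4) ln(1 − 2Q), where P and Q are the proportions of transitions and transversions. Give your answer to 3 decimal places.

Of 31 sites, 5 differences are transitions and 8 are transversions, so P = 5/31 ≈ 0.16129 and Q = 8/31 ≈ 0.258065.
Under the Kimura two-parameter model, d = −½ ln(1 − 2P − Q) − ¼ ln(1 − 2Q).
1 − 2P − Q = 0.419355, giving −½ ln(0.419355) = 0.434519.
1 − 2Q = 0.48387, giving −¼ ln(0.48387) = 0.181485.
d = 0.434519 + 0.181485 = 0.616004.

0.616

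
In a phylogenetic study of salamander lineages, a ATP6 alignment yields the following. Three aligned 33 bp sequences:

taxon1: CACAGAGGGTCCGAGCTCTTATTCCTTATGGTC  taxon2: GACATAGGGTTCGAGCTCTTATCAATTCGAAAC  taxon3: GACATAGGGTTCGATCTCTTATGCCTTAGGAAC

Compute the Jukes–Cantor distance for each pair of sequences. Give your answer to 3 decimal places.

d(taxon1,taxon2) = 0.441, d(taxon1,taxon3) = 0.293, d(taxon2,taxon3) = 0.208

taxon1–taxon2: 11/33 sites differ → p ≈ 0.333333, d = −0.75 ln(1 − 0.444444) = 0.440839 ≈ 0.441.
taxon1–taxon3: 8/33 sites differ → p ≈ 0.242424, d = −0.75 ln(1 − 0.323232) = 0.292820 ≈ 0.293.
taxon2–taxon3: 6/33 sites differ → p ≈ 0.181818, d = −0.75 ln(1 − 0.242424) = 0.208224 ≈ 0.208.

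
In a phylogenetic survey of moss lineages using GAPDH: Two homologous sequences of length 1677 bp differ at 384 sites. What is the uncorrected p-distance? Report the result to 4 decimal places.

p = 384/1677 = 0.228980… ≈ 0.2290 (to 4 d.p.).

0.2290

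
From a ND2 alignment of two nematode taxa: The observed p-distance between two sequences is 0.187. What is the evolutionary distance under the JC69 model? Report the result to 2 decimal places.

d = −(3/4) ln(1 − 4p/3) = −0.75 ln(1 − 0.249333) = −0.75 ln(0.750667)
  = −0.75 × (-0.286793) = 0.215095 substitutions/site.

0.22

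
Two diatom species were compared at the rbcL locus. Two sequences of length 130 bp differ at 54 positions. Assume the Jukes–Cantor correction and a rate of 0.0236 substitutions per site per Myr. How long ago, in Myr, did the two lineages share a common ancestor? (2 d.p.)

12.82

p = 54/130 ≈ 0.415385.
d = −(3/4) ln(1 − 4p/3) = −0.75 ln(1 − 0.553847) = −0.75 ln(0.446153)
  = −0.75 × (-0.807093) = 0.605320 substitutions/site.
Under a molecular clock d = 2μt, so t = d/(2μ) = 0.605320 / (2 × 0.0236) = 12.82 Myr.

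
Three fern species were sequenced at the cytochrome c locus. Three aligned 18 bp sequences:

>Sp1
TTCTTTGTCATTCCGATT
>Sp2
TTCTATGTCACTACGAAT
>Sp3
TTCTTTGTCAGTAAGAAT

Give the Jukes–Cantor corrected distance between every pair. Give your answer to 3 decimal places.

d(Sp1,Sp2) = 0.264, d(Sp1,Sp3) = 0.264, d(Sp2,Sp3) = 0.188

Sp1–Sp2: 4/18 sites differ → p ≈ 0.222222, d = −0.75 ln(1 − 0.296296) = 0.263548 ≈ 0.264.
Sp1–Sp3: 4/18 sites differ → p ≈ 0.222222, d = −0.75 ln(1 − 0.296296) = 0.263548 ≈ 0.264.
Sp2–Sp3: 3/18 sites differ → p ≈ 0.166667, d = −0.75 ln(1 − 0.222223) = 0.188487 ≈ 0.188.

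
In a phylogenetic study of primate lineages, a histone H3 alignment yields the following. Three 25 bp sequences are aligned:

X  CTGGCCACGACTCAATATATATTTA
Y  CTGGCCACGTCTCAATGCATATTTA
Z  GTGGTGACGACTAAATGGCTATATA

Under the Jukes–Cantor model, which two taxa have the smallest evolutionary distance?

X–Y: 3/25 differ, p = 0.120, d = 0.131.
X–Z: 8/25 differ, p = 0.320, d = 0.417.
Y–Z: 8/25 differ, p = 0.320, d = 0.417.
The smallest distance is between X and Y.

X and Y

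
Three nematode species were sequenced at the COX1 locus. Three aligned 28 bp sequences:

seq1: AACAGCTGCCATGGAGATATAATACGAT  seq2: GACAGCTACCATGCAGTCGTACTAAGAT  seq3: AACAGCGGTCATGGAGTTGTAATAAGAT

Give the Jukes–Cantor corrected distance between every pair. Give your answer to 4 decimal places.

seq1–seq2: 8/28 sites differ → p ≈ 0.285714, d = −0.75 ln(1 − 0.380952) = 0.359679 ≈ 0.3597.
seq1–seq3: 5/28 sites differ → p ≈ 0.178571, d = −0.75 ln(1 − 0.238095) = 0.203950 ≈ 0.2040.
seq2–seq3: 7/28 sites differ → p = 0.25, d = −0.75 ln(1 − 0.333333) = 0.304098 ≈ 0.3041.

d(seq1,seq2) = 0.3597, d(seq1,seq3) = 0.2040, d(seq2,seq3) = 0.3041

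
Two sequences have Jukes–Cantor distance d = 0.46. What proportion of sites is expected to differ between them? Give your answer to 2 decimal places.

p = (3/4)(1 − e^(−4d/3)) = 0.75 × (1 − e^(-0.613333)) = 0.75 × (1 − 0.541543) = 0.343843.

0.34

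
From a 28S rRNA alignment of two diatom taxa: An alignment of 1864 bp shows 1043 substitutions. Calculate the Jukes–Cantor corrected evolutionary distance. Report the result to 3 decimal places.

p = 1043/1864 ≈ 0.559549.
d = −(3/4) ln(1 − 4p/3) = −0.75 ln(1 − 0.746065) = −0.75 ln(0.253935)
  = −0.75 × (-1.370677) = 1.028008 substitutions/site.

1.028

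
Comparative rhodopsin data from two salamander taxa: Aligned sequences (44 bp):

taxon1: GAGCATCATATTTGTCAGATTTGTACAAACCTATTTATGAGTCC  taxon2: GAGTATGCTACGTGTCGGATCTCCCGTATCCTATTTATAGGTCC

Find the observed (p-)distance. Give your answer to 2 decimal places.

The sequences differ at 15 of 44 positions.
p = 15/44 = 0.340909… ≈ 0.34 (to 2 d.p.).

0.34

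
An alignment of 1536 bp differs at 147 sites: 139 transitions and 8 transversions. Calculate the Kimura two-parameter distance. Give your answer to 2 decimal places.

P = 139/1536 ≈ 0.090495 and Q = 8/1536 ≈ 0.005208.
Under the Kimura two-parameter model, d = −½ ln(1 − 2P − Q) − ¼ ln(1 − 2Q).
1 − 2P − Q = 0.813802, giving −½ ln(0.813802) = 0.103019.
1 − 2Q = 0.989584, giving −¼ ln(0.989584) = 0.002618.
d = 0.103019 + 0.002618 = 0.105637.

0.11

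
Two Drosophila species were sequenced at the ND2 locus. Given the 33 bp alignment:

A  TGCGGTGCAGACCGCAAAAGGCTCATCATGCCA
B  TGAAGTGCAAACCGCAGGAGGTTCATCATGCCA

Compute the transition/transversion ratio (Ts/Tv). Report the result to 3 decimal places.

5.000

Transitions are A↔G and C↔T; transversions are all other mismatches.
Transitions: 5. Transversions: 1.
R = 5/1 = 5.000.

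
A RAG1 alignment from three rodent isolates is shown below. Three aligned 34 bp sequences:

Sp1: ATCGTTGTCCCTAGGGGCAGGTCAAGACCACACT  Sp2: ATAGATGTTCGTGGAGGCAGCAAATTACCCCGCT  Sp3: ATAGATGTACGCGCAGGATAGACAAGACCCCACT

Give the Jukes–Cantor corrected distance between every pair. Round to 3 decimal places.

Sp1–Sp2: 13/34 sites differ → p ≈ 0.382353, d = −0.75 ln(1 − 0.509804) = 0.534712 ≈ 0.535.
Sp1–Sp3: 13/34 sites differ → p ≈ 0.382353, d = −0.75 ln(1 − 0.509804) = 0.534712 ≈ 0.535.
Sp2–Sp3: 11/34 sites differ → p ≈ 0.323529, d = −0.75 ln(1 − 0.431372) = 0.423397 ≈ 0.423.

d(Sp1,Sp2) = 0.535, d(Sp1,Sp3) = 0.535, d(Sp2,Sp3) = 0.423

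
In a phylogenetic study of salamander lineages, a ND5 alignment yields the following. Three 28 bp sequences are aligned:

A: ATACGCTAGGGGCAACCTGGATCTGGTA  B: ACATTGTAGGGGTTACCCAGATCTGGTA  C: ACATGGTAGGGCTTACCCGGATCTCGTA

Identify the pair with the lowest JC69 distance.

A–B: 8/28 differ, p = 0.286, d = 0.360.
A–C: 8/28 differ, p = 0.286, d = 0.360.
B–C: 4/28 differ, p = 0.143, d = 0.158.
The smallest distance is between B and C.

B and C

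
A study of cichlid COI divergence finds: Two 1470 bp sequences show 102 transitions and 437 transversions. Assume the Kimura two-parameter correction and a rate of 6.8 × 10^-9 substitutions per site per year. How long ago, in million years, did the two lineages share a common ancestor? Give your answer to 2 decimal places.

37.65

P = 102/1470 ≈ 0.069388 and Q = 437/1470 ≈ 0.297279.
Under the Kimura two-parameter model, d = −½ ln(1 − 2P − Q) − ¼ ln(1 − 2Q).
1 − 2P − Q = 0.563945, giving −½ ln(0.563945) = 0.286399.
1 − 2Q = 0.405442, giving −¼ ln(0.405442) = 0.225694.
d = 0.286399 + 0.225694 = 0.512093.
Under a molecular clock d = 2μt, so t = d/(2μ) = 0.512093 / (2 × 6.8 × 10^-9) = 37.65 million years.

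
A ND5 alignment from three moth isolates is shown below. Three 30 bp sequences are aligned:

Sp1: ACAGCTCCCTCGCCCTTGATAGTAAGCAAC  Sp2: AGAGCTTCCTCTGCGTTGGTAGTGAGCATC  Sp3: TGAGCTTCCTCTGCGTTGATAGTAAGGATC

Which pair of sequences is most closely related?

Sp1–Sp2: 8/30 differ, p = 0.267, d = 0.330.
Sp1–Sp3: 8/30 differ, p = 0.267, d = 0.330.
Sp2–Sp3: 4/30 differ, p = 0.133, d = 0.147.
The smallest distance is between Sp2 and Sp3.

Sp2 and Sp3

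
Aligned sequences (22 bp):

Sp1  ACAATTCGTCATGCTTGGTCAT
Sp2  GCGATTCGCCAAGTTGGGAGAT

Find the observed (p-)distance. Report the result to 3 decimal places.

The sequences differ at 8 of 22 positions (sites 1, 3, 9, 12, 14, 16, 19, 20).
p = 8/22 = 0.363636… ≈ 0.364 (to 3 d.p.).

0.364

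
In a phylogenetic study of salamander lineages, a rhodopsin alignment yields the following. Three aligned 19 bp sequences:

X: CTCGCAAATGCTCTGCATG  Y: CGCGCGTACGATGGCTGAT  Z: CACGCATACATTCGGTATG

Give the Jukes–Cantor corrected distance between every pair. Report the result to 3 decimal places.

X–Y: 12/19 sites differ → p ≈ 0.631579, d = −0.75 ln(1 − 0.842105) = 1.384369 ≈ 1.384.
X–Z: 7/19 sites differ → p ≈ 0.368421, d = −0.75 ln(1 − 0.491228) = 0.506816 ≈ 0.507.
Y–Z: 9/19 sites differ → p ≈ 0.473684, d = −0.75 ln(1 − 0.631579) = 0.748897 ≈ 0.749.

d(X,Y) = 1.384, d(X,Z) = 0.507, d(Y,Z) = 0.749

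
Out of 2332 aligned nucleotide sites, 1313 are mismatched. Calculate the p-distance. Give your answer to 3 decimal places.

p = 1313/2332 = 0.563036… ≈ 0.563 (to 3 d.p.).

0.563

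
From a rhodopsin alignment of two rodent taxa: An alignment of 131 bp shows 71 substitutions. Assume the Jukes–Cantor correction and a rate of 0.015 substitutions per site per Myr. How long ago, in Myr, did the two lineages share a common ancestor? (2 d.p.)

32.06

p = 71/131 ≈ 0.541985.
d = −(3/4) ln(1 − 4p/3) = −0.75 ln(1 − 0.722647) = −0.75 ln(0.277353)
  = −0.75 × (-1.282464) = 0.961848 substitutions/site.
Under a molecular clock d = 2μt, so t = d/(2μ) = 0.961848 / (2 × 0.015) = 32.06 Myr.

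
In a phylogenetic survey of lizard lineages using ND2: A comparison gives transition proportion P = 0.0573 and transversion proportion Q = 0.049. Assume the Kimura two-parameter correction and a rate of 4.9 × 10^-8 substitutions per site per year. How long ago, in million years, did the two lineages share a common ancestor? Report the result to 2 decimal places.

1.17

Under the Kimura two-parameter model, d = −½ ln(1 − 2P − Q) − ¼ ln(1 − 2Q).
1 − 2P − Q = 0.8364, giving −½ ln(0.8364) = 0.089324.
1 − 2Q = 0.902, giving −¼ ln(0.902) = 0.025785.
d = 0.089324 + 0.025785 = 0.115109.
Under a molecular clock d = 2μt, so t = d/(2μ) = 0.115109 / (2 × 4.9 × 10^-8) = 1.17 million years.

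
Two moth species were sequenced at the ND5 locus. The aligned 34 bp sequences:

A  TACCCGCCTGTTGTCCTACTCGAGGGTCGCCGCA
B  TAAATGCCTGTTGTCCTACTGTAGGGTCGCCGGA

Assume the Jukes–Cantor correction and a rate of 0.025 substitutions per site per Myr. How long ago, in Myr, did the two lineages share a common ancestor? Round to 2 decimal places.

4.02

The sequences differ at 6 of 34 sites (3, 4, 5, 21, 22, 33), so p = 6/34 ≈ 0.176471.
d = −(3/4) ln(1 − 4p/3) = −0.75 ln(1 − 0.235295) = −0.75 ln(0.764705)
  = −0.75 × (-0.268265) = 0.201199 substitutions/site.
Under a molecular clock d = 2μt, so t = d/(2μ) = 0.201199 / (2 × 0.025) = 4.02 Myr.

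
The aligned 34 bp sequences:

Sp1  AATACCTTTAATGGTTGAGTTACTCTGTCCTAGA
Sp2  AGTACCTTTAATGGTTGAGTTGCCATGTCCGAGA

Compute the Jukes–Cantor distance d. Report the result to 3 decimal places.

The sequences differ at 5 of 34 sites (2, 22, 24, 25, 31), so p = 5/34 ≈ 0.147059.
d = −(3/4) ln(1 − 4p/3) = −0.75 ln(1 − 0.196079) = −0.75 ln(0.803921)
  = −0.75 × (-0.218254) = 0.163691 substitutions/site.

0.164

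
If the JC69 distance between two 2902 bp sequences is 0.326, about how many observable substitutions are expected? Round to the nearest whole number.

767

Invert JC69: p = (3/4)(1 − e^(−4d/3)) = 0.75 × (1 − e^(-0.434667)) = 0.75 × (1 − 0.647480) = 0.264390.
Expected differing sites = pL ≈ 0.264390 × 2902 = 767.25978 ≈ 767.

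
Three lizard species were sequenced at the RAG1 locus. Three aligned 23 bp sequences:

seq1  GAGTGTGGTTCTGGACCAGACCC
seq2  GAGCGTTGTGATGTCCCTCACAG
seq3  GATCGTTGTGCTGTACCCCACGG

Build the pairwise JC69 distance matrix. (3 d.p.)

d(seq1,seq2) = 0.650, d(seq1,seq3) = 0.553, d(seq2,seq3) = 0.257

seq1–seq2: 10/23 sites differ → p ≈ 0.434783, d = −0.75 ln(1 − 0.579711) = 0.650110 ≈ 0.650.
seq1–seq3: 9/23 sites differ → p ≈ 0.391304, d = −0.75 ln(1 − 0.521739) = 0.553199 ≈ 0.553.
seq2–seq3: 5/23 sites differ → p ≈ 0.217391, d = −0.75 ln(1 − 0.289855) = 0.256715 ≈ 0.257.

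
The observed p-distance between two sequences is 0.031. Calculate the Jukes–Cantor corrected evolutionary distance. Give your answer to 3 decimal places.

0.032

d = −(3/4) ln(1 − 4p/3) = −0.75 ln(1 − 0.041333) = −0.75 ln(0.958667)
  = −0.75 × (-0.042212) = 0.031659 substitutions/site.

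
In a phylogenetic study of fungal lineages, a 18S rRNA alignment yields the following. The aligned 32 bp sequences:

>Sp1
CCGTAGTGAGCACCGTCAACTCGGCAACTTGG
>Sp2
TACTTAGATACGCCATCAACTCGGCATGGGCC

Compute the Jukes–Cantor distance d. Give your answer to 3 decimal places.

0.924

The sequences differ at 17 of 32 sites, so p = 17/32 = 0.53125.
d = −(3/4) ln(1 − 4p/3) = −0.75 ln(1 − 0.708333) = −0.75 ln(0.291667)
  = −0.75 × (-1.232143) = 0.924107 substitutions/site.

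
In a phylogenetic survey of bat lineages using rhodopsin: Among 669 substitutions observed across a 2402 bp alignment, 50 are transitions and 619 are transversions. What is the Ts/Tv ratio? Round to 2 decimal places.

R = 50/619 = 0.080775… ≈ 0.08 (to 2 d.p.).

0.08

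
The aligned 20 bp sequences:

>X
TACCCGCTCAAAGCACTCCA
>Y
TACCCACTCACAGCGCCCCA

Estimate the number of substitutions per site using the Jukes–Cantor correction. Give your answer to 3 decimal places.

0.233

The sequences differ at 4 of 20 sites (6, 11, 15, 17), so p = 4/20 = 0.2.
d = −(3/4) ln(1 − 4p/3) = −0.75 ln(1 − 0.266667) = −0.75 ln(0.733333)
  = −0.75 × (-0.310155) = 0.232616 substitutions/site.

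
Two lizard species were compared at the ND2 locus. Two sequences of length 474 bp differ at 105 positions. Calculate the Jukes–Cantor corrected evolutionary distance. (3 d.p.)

p = 105/474 ≈ 0.221519.
d = −(3/4) ln(1 − 4p/3) = −0.75 ln(1 − 0.295359) = −0.75 ln(0.704641)
  = −0.75 × (-0.350067) = 0.262550 substitutions/site.

0.263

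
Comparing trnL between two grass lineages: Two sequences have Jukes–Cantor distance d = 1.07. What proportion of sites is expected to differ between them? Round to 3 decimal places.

p = (3/4)(1 − e^(−4d/3)) = 0.75 × (1 − e^(-1.426667)) = 0.75 × (1 − 0.240108) = 0.569919.

0.570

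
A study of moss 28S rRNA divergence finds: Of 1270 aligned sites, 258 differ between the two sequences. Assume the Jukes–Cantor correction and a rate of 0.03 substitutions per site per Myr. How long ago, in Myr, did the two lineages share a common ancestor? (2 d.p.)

p = 258/1270 ≈ 0.20315.
d = −(3/4) ln(1 − 4p/3) = −0.75 ln(1 − 0.270867) = −0.75 ln(0.729133)
  = −0.75 × (-0.315899) = 0.236924 substitutions/site.
Under a molecular clock d = 2μt, so t = d/(2μ) = 0.236924 / (2 × 0.03) = 3.95 Myr.

3.95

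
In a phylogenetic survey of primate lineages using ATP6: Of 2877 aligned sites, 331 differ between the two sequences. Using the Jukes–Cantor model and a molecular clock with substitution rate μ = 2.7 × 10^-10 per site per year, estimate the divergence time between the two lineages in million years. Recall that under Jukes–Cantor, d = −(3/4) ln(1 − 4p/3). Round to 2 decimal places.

231.29

p = 331/2877 ≈ 0.11505.
d = −(3/4) ln(1 − 4p/3) = −0.75 ln(1 − 0.1534) = −0.75 ln(0.8466)
  = −0.75 × (-0.166527) = 0.124895 substitutions/site.
Under a molecular clock d = 2μt, so t = d/(2μ) = 0.124895 / (2 × 2.7 × 10^-10) = 231.29 million years.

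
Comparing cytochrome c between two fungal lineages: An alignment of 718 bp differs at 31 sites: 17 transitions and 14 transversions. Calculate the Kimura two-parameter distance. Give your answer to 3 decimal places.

P = 17/718 ≈ 0.023677 and Q = 14/718 ≈ 0.019499.
Under the Kimura two-parameter model, d = −½ ln(1 − 2P − Q) − ¼ ln(1 − 2Q).
1 − 2P − Q = 0.933147, giving −½ ln(0.933147) = 0.034596.
1 − 2Q = 0.961002, giving −¼ ln(0.961002) = 0.009945.
d = 0.034596 + 0.009945 = 0.044541.

0.045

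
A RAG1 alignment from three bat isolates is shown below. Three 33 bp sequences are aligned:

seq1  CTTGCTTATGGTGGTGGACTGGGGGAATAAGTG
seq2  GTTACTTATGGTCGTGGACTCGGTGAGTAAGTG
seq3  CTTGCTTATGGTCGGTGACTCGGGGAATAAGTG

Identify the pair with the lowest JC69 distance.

seq1 and seq3

seq1–seq2: 6/33 differ, p = 0.182, d = 0.208.
seq1–seq3: 4/33 differ, p = 0.121, d = 0.132.
seq2–seq3: 6/33 differ, p = 0.182, d = 0.208.
The smallest distance is between seq1 and seq3.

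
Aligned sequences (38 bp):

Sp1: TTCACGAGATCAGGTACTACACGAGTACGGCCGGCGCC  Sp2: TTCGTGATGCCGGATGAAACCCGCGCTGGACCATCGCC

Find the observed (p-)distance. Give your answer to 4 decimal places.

The sequences differ at 18 of 38 positions.
p = 18/38 = 0.473684… ≈ 0.4737 (to 4 d.p.).

0.4737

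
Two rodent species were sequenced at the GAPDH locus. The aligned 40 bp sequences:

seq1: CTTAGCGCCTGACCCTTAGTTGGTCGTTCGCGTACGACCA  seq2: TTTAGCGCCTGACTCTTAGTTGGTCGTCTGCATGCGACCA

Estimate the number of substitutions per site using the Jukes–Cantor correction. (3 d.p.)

The sequences differ at 6 of 40 sites (1, 14, 28, 29, 32, 34), so p = 6/40 = 0.15.
d = −(3/4) ln(1 − 4p/3) = −0.75 ln(1 − 0.2) = −0.75 ln(0.8)
  = −0.75 × (-0.223144) = 0.167358 substitutions/site.

0.167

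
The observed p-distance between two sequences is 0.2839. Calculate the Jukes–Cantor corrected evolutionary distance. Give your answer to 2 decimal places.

0.36

d = −(3/4) ln(1 − 4p/3) = −0.75 ln(1 − 0.378533) = −0.75 ln(0.621467)
  = −0.75 × (-0.475672) = 0.356754 substitutions/site.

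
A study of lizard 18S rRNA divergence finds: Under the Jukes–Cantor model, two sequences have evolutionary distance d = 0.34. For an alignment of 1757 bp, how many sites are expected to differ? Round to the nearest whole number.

480

Invert JC69: p = (3/4)(1 − e^(−4d/3)) = 0.75 × (1 − e^(-0.453333)) = 0.75 × (1 − 0.635506) = 0.273371.
Expected differing sites = pL ≈ 0.273371 × 1757 = 480.312847 ≈ 480.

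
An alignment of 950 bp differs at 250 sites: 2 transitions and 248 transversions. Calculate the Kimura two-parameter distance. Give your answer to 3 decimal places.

0.339

P = 2/950 ≈ 0.002105 and Q = 248/950 ≈ 0.261053.
Under the Kimura two-parameter model, d = −½ ln(1 − 2P − Q) − ¼ ln(1 − 2Q).
1 − 2P − Q = 0.734737, giving −½ ln(0.734737) = 0.154121.
1 − 2Q = 0.477894, giving −¼ ln(0.477894) = 0.184592.
d = 0.154121 + 0.184592 = 0.338713.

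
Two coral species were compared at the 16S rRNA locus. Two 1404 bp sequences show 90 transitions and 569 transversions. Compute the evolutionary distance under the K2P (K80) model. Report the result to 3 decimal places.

0.797

P = 90/1404 ≈ 0.064103 and Q = 569/1404 ≈ 0.405271.
Under the Kimura two-parameter model, d = −½ ln(1 − 2P − Q) − ¼ ln(1 − 2Q).
1 − 2P − Q = 0.466523, giving −½ ln(0.466523) = 0.381224.
1 − 2Q = 0.189458, giving −¼ ln(0.189458) = 0.415897.
d = 0.381224 + 0.415897 = 0.797121.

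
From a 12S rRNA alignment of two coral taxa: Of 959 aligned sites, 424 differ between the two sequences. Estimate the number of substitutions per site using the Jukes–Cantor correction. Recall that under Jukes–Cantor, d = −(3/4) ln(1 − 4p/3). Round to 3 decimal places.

p = 424/959 ≈ 0.442127.
d = −(3/4) ln(1 − 4p/3) = −0.75 ln(1 − 0.589503) = −0.75 ln(0.410497)
  = −0.75 × (-0.890387) = 0.667790 substitutions/site.

0.668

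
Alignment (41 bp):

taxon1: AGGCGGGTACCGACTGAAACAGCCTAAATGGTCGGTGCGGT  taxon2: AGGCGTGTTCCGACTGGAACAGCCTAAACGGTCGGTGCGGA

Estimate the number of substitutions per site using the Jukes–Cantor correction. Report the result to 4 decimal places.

0.1331

The sequences differ at 5 of 41 sites (6, 9, 17, 29, 41), so p = 5/41 ≈ 0.121951.
d = −(3/4) ln(1 − 4p/3) = −0.75 ln(1 − 0.162601) = −0.75 ln(0.837399)
  = −0.75 × (-0.177455) = 0.133091 substitutions/site.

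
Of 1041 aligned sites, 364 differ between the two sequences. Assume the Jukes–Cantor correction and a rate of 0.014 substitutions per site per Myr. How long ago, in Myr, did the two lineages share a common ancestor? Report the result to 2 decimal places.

16.82

p = 364/1041 ≈ 0.349664.
d = −(3/4) ln(1 − 4p/3) = −0.75 ln(1 − 0.466219) = −0.75 ln(0.533781)
  = −0.75 × (-0.627770) = 0.470828 substitutions/site.
Under a molecular clock d = 2μt, so t = d/(2μ) = 0.470828 / (2 × 0.014) = 16.82 Myr.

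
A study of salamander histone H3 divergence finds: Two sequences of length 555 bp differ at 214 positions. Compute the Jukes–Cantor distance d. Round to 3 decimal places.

p = 214/555 ≈ 0.385586.
d = −(3/4) ln(1 − 4p/3) = −0.75 ln(1 − 0.514115) = −0.75 ln(0.485885)
  = −0.75 × (-0.721783) = 0.541337 substitutions/site.

0.541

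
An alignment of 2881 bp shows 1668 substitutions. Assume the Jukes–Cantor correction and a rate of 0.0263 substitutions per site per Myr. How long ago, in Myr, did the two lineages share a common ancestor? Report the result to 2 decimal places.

21.08

p = 1668/2881 ≈ 0.578966.
d = −(3/4) ln(1 − 4p/3) = −0.75 ln(1 − 0.771955) = −0.75 ln(0.228045)
  = −0.75 × (-1.478212) = 1.108659 substitutions/site.
Under a molecular clock d = 2μt, so t = d/(2μ) = 1.108659 / (2 × 0.0263) = 21.08 Myr.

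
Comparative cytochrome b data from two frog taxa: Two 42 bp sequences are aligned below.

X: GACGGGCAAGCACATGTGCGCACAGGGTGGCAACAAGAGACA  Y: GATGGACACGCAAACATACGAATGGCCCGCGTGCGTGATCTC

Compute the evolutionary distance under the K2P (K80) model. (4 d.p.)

Of 42 sites, 11 differences are transitions and 12 are transversions, so P = 11/42 ≈ 0.261905 and Q = 12/42 ≈ 0.285714.
Under the Kimura two-parameter model, d = −½ ln(1 − 2P − Q) − ¼ ln(1 − 2Q).
1 − 2P − Q = 0.190476, giving −½ ln(0.190476) = 0.829115.
1 − 2Q = 0.428572, giving −¼ ln(0.428572) = 0.211824.
d = 0.829115 + 0.211824 = 1.040939.

1.0409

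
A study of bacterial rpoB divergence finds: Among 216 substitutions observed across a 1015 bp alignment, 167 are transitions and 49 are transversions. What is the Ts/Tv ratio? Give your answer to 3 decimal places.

3.408

R = 167/49 = 3.408163… ≈ 3.408 (to 3 d.p.).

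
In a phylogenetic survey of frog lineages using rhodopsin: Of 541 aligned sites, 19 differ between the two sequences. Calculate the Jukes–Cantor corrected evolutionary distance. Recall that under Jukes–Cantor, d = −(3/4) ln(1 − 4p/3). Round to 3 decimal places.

0.036

p = 19/541 ≈ 0.03512.
d = −(3/4) ln(1 − 4p/3) = −0.75 ln(1 − 0.046827) = −0.75 ln(0.953173)
  = −0.75 × (-0.047959) = 0.035969 substitutions/site.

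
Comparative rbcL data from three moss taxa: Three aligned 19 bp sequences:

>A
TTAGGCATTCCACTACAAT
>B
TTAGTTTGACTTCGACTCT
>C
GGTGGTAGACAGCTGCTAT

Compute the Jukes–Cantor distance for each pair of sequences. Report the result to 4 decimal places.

A–B: 10/19 sites differ → p ≈ 0.526316, d = −0.75 ln(1 − 0.701755) = 0.907380 ≈ 0.9074.
A–C: 10/19 sites differ → p ≈ 0.526316, d = −0.75 ln(1 − 0.701755) = 0.907380 ≈ 0.9074.
B–C: 10/19 sites differ → p ≈ 0.526316, d = −0.75 ln(1 − 0.701755) = 0.907380 ≈ 0.9074.

d(A,B) = 0.9074, d(A,C) = 0.9074, d(B,C) = 0.9074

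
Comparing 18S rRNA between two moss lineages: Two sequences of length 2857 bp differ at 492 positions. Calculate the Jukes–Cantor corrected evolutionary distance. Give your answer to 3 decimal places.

0.196

p = 492/2857 ≈ 0.172209.
d = −(3/4) ln(1 − 4p/3) = −0.75 ln(1 − 0.229612) = −0.75 ln(0.770388)
  = −0.75 × (-0.260861) = 0.195646 substitutions/site.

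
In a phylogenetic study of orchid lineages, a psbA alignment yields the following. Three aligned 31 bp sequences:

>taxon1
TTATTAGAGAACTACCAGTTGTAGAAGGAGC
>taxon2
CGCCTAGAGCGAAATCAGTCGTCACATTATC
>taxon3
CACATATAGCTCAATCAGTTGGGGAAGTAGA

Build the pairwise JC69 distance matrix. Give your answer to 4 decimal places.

taxon1–taxon2: 16/31 sites differ → p ≈ 0.516129, d = −0.75 ln(1 − 0.688172) = 0.873978 ≈ 0.8740.
taxon1–taxon3: 13/31 sites differ → p ≈ 0.419355, d = −0.75 ln(1 − 0.55914) = 0.614271 ≈ 0.6143.
taxon2–taxon3: 13/31 sites differ → p ≈ 0.419355, d = −0.75 ln(1 − 0.55914) = 0.614271 ≈ 0.6143.

d(taxon1,taxon2) = 0.8740, d(taxon1,taxon3) = 0.6143, d(taxon2,taxon3) = 0.6143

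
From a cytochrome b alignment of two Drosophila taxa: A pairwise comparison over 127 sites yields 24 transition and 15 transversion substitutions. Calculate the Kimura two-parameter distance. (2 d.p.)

P = 24/127 ≈ 0.188976 and Q = 15/127 ≈ 0.11811.
Under the Kimura two-parameter model, d = −½ ln(1 − 2P − Q) − ¼ ln(1 − 2Q).
1 − 2P − Q = 0.503938, giving −½ ln(0.503938) = 0.342651.
1 − 2Q = 0.76378, giving −¼ ln(0.76378) = 0.067369.
d = 0.342651 + 0.067369 = 0.410020.

0.41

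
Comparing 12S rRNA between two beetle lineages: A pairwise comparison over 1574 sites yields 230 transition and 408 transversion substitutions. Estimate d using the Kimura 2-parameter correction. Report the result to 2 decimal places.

P = 230/1574 ≈ 0.146125 and Q = 408/1574 ≈ 0.259212.
Under the Kimura two-parameter model, d = −½ ln(1 − 2P − Q) − ¼ ln(1 − 2Q).
1 − 2P − Q = 0.448538, giving −½ ln(0.448538) = 0.400881.
1 − 2Q = 0.481576, giving −¼ ln(0.481576) = 0.182673.
d = 0.400881 + 0.182673 = 0.583554.

0.58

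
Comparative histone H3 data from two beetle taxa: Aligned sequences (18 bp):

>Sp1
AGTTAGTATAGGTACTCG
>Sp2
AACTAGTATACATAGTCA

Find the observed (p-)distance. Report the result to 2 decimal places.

0.33

The sequences differ at 6 of 18 positions (sites 2, 3, 11, 12, 15, 18).
p = 6/18 = 0.333333… ≈ 0.33 (to 2 d.p.).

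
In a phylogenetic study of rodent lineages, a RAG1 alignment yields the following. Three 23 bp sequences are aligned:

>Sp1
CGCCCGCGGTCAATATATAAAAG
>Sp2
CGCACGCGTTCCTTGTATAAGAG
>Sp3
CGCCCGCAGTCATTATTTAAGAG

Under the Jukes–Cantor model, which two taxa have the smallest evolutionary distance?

Sp1 and Sp3

Sp1–Sp2: 6/23 differ, p = 0.261, d = 0.321.
Sp1–Sp3: 4/23 differ, p = 0.174, d = 0.198.
Sp2–Sp3: 6/23 differ, p = 0.261, d = 0.321.
The smallest distance is between Sp1 and Sp3.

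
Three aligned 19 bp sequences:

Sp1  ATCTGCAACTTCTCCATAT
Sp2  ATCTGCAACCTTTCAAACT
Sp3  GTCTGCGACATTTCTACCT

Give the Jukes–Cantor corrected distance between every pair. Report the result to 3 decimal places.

d(Sp1,Sp2) = 0.324, d(Sp1,Sp3) = 0.507, d(Sp2,Sp3) = 0.324

Sp1–Sp2: 5/19 sites differ → p ≈ 0.263158, d = −0.75 ln(1 − 0.350877) = 0.324100 ≈ 0.324.
Sp1–Sp3: 7/19 sites differ → p ≈ 0.368421, d = −0.75 ln(1 − 0.491228) = 0.506816 ≈ 0.507.
Sp2–Sp3: 5/19 sites differ → p ≈ 0.263158, d = −0.75 ln(1 − 0.350877) = 0.324100 ≈ 0.324.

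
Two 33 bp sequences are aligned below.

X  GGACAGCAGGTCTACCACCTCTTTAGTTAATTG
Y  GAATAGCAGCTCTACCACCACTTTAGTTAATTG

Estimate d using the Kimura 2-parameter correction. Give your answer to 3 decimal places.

Of 33 sites, 2 differences are transitions and 2 are transversions, so P = 2/33 ≈ 0.060606 and Q = 2/33 ≈ 0.060606.
Under the Kimura two-parameter model, d = −½ ln(1 − 2P − Q) − ¼ ln(1 − 2Q).
1 − 2P − Q = 0.818182, giving −½ ln(0.818182) = 0.100335.
1 − 2Q = 0.878788, giving −¼ ln(0.878788) = 0.032303.
d = 0.100335 + 0.032303 = 0.132638.

0.133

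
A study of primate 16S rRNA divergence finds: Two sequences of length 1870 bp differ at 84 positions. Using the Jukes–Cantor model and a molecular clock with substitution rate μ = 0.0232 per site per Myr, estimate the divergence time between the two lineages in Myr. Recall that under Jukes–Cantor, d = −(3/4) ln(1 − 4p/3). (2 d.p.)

1.00

p = 84/1870 ≈ 0.04492.
d = −(3/4) ln(1 − 4p/3) = −0.75 ln(1 − 0.059893) = −0.75 ln(0.940107)
  = −0.75 × (-0.061762) = 0.046322 substitutions/site.
Under a molecular clock d = 2μt, so t = d/(2μ) = 0.046322 / (2 × 0.0232) = 1.00 Myr.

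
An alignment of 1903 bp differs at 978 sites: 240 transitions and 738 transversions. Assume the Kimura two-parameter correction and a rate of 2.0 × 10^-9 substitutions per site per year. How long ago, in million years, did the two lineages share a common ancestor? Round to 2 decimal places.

221.12

P = 240/1903 ≈ 0.126117 and Q = 738/1903 ≈ 0.387809.
Under the Kimura two-parameter model, d = −½ ln(1 − 2P − Q) − ¼ ln(1 − 2Q).
1 − 2P − Q = 0.359957, giving −½ ln(0.359957) = 0.510885.
1 − 2Q = 0.224382, giving −¼ ln(0.224382) = 0.373601.
d = 0.510885 + 0.373601 = 0.884486.
Under a molecular clock d = 2μt, so t = d/(2μ) = 0.884486 / (2 × 2.0 × 10^-9) = 221.12 million years.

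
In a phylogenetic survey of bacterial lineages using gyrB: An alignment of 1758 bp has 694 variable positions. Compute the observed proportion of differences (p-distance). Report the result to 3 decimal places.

0.395

p = 694/1758 = 0.394766… ≈ 0.395 (to 3 d.p.).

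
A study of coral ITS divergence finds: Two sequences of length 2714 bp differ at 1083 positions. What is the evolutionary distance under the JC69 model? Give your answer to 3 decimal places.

0.570

p = 1083/2714 ≈ 0.399042.
d = −(3/4) ln(1 − 4p/3) = −0.75 ln(1 − 0.532056) = −0.75 ln(0.467944)
  = −0.75 × (-0.759407) = 0.569555 substitutions/site.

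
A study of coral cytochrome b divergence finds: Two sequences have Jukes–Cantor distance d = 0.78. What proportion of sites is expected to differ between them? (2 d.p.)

p = (3/4)(1 − e^(−4d/3)) = 0.75 × (1 − e^(-1.04)) = 0.75 × (1 − 0.353455) = 0.484909.

0.48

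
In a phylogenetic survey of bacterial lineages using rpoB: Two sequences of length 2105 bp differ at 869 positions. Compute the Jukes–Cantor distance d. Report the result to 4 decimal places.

p = 869/2105 ≈ 0.412827.
d = −(3/4) ln(1 − 4p/3) = −0.75 ln(1 − 0.550436) = −0.75 ln(0.449564)
  = −0.75 × (-0.799477) = 0.599608 substitutions/site.

0.5996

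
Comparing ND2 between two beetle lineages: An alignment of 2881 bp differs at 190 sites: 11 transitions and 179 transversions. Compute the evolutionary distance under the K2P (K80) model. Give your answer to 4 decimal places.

0.0693

P = 11/2881 ≈ 0.003818 and Q = 179/2881 ≈ 0.062131.
Under the Kimura two-parameter model, d = −½ ln(1 − 2P − Q) − ¼ ln(1 − 2Q).
1 − 2P − Q = 0.930233, giving −½ ln(0.930233) = 0.036160.
1 − 2Q = 0.875738, giving −¼ ln(0.875738) = 0.033172.
d = 0.036160 + 0.033172 = 0.069332.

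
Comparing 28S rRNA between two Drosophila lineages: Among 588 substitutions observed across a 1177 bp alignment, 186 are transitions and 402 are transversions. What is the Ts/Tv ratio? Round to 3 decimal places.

0.463

R = 186/402 = 0.462686… ≈ 0.463 (to 3 d.p.).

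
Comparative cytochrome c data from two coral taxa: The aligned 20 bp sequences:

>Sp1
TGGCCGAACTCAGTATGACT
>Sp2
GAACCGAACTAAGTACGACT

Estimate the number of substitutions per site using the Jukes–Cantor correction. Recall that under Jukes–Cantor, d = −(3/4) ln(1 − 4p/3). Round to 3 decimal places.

The sequences differ at 5 of 20 sites (1, 2, 3, 11, 16), so p = 5/20 = 0.25.
d = −(3/4) ln(1 − 4p/3) = −0.75 ln(1 − 0.333333) = −0.75 ln(0.666667)
  = −0.75 × (-0.405465) = 0.304099 substitutions/site.

0.304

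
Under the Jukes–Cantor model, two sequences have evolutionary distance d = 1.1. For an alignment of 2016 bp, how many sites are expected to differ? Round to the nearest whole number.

Invert JC69: p = (3/4)(1 − e^(−4d/3)) = 0.75 × (1 − e^(-1.466667)) = 0.75 × (1 − 0.230693) = 0.576980.
Expected differing sites = pL ≈ 0.576980 × 2016 = 1163.19168 ≈ 1163.

1163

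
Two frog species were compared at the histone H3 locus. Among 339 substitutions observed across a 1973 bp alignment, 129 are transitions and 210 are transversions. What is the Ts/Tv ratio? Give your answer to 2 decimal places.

0.61

R = 129/210 = 0.614285… ≈ 0.61 (to 2 d.p.).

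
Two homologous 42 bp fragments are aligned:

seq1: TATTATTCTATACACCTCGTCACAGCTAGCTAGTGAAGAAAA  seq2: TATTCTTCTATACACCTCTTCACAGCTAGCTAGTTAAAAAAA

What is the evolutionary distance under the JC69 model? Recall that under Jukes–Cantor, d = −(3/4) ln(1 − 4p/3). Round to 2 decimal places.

0.10

The sequences differ at 4 of 42 sites (5, 19, 35, 38), so p = 4/42 ≈ 0.095238.
d = −(3/4) ln(1 − 4p/3) = −0.75 ln(1 − 0.126984) = −0.75 ln(0.873016)
  = −0.75 × (-0.135801) = 0.101851 substitutions/site.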